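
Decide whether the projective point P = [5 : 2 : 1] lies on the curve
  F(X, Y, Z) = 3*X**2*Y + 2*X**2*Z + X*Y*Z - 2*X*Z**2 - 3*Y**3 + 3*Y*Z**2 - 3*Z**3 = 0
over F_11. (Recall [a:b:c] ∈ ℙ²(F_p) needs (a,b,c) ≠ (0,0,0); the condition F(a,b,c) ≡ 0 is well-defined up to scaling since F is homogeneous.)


F(5,2,1) ≡ 3 (mod 11); P is NOT on the curve.

Evaluate F(5, 2, 1) term-by-term (mod 11).
  3*X**2*Y ↦ 3·25·2·1 = 150
  2*X**2*Z ↦ 2·25·1·1 = 50
  X*Y*Z ↦ 1·5·2·1 = 10
  -2*X*Z**2 ↦ -2·5·1·1 = -10
  -3*Y**3 ↦ -3·1·8·1 = -24
  3*Y*Z**2 ↦ 3·1·2·1 = 6
  -3*Z**3 ↦ -3·1·1·1 = -3
Sum: F(5, 2, 1) = (150) + (50) + (10) + (-10) + (-24) + (6) + (-3) = 179.
Reducing mod 11: 179 ≡ 3 (mod 11).
Since F(a, b, c) ≡ 3 ≠ 0 (mod 11), P does NOT lie on the curve.


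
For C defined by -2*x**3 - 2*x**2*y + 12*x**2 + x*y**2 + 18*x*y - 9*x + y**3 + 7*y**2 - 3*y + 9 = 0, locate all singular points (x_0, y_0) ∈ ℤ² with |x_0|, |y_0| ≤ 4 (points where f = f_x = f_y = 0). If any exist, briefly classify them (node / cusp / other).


Singular points: {(3, -3)}; classification: cusp.

Compute partial derivatives:
  f_x = -6*x**2 - 4*x*y + 24*x + y**2 + 18*y - 9.
  f_y = -2*x**2 + 2*x*y + 18*x + 3*y**2 + 14*y - 3.
Scan x_0 ∈ {−4, ..., 4}. For each x_0, f_y(x_0, y) is a polynomial in y; find its integer roots y ∈ {−4, ..., 4}, then test f_x and f at those candidates.
  x = -4: f_y(-4, y) = 3*y**2 + 6*y - 107; no integer root y with |y| ≤ 4.
  x = -3: f_y(-3, y) = 3*y**2 + 8*y - 75; no integer root y with |y| ≤ 4.
  x = -2: f_y(-2, y) = 3*y**2 + 10*y - 47; no integer root y with |y| ≤ 4.
  x = -1: f_y(-1, y) = 3*y**2 + 12*y - 23; no integer root y with |y| ≤ 4.
  x = 0: f_y(0, y) = 3*y**2 + 14*y - 3; no integer root y with |y| ≤ 4.
  x = 1: f_y(1, y) = 3*y**2 + 16*y + 13; vanishes at y ∈ {-1}. (1, -1): f_x = -4 ≠ 0.
  x = 2: f_y(2, y) = 3*y**2 + 18*y + 25; no integer root y with |y| ≤ 4.
  x = 3: f_y(3, y) = 3*y**2 + 20*y + 33; vanishes at y ∈ {-3}. (3, -3): f_x = 0, f = 0 — SINGULAR.
  x = 4: f_y(4, y) = 3*y**2 + 22*y + 37; no integer root y with |y| ≤ 4.
Only singular point on the grid: (3, -3).
Classify: substitute x = 3 + u, y = -3 + v and expand: f = -2*u**3 - 2*u**2*v + u*v**2 + v**3 + v**2.
No constant or linear terms (consistent with a singular point). Quadratic part: v**2. Cubic part: -2*u**3 - 2*u**2*v + u*v**2 + v**3.
The quadratic part v**2 is a perfect square, so there is a single (double) tangent line v = 0, i.e. y = -3. Restricting the cubic part to that line (v = 0) leaves -2*u**3 ≠ 0, so f is not divisible by v and the branch is v² ≈ 2*u**3 to lowest order — this is a cusp.
Classification: cusp.


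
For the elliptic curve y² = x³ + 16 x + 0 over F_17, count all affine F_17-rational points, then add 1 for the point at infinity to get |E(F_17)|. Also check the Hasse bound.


Affine points = {(0, 0), (1, 0), (4, 3), (4, 14), (5, 1), (5, 16), (7, 8), (7, 9), (10, 2), (10, 15), (12, 4), (12, 13), (13, 5), (13, 12), (16, 0)}; affine count = 15; |E(F_17)| = 16.

Discriminant check: Δ ∝ 4a³ + 27b² = 4·16³ + 27·0² = 4·4096 + 27·0 ≡ 13 (mod 17). Nonzero ⇒ E is nonsingular.
For each x ∈ F_17, compute rhs = x³ + 16·x + 0 mod 17, then count y ∈ F_17 with y² ≡ rhs.
  x = 0: rhs = 0, matching y values: 0 (1 points).
  x = 1: rhs = 0, matching y values: 0 (1 points).
  x = 2: rhs = 6, matching y values: none (0 points).
  x = 3: rhs = 7, matching y values: none (0 points).
  x = 4: rhs = 9, matching y values: 3, 14 (2 points).
  x = 5: rhs = 1, matching y values: 1, 16 (2 points).
  x = 6: rhs = 6, matching y values: none (0 points).
  x = 7: rhs = 13, matching y values: 8, 9 (2 points).
  x = 8: rhs = 11, matching y values: none (0 points).
  x = 9: rhs = 6, matching y values: none (0 points).
  x = 10: rhs = 4, matching y values: 2, 15 (2 points).
  x = 11: rhs = 11, matching y values: none (0 points).
  x = 12: rhs = 16, matching y values: 4, 13 (2 points).
  x = 13: rhs = 8, matching y values: 5, 12 (2 points).
  x = 14: rhs = 10, matching y values: none (0 points).
  x = 15: rhs = 11, matching y values: none (0 points).
  x = 16: rhs = 0, matching y values: 0 (1 points).
Total affine count: 15.
Full point count |E(F_17)| = 15 + 1 = 16.
Hasse bound: |16 − (17+1)| = |-2| = 2 ≤ 2√17 ≈ 8.2462 ✓.


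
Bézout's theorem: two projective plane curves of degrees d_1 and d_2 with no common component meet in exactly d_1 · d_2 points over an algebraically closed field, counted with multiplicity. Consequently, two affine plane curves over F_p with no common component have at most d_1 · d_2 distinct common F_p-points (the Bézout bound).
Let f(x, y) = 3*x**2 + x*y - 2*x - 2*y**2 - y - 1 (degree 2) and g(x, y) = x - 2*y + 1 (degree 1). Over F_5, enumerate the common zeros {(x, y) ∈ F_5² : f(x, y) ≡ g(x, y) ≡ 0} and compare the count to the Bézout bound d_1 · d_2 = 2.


Common zeros: ∅; count = 0; Bézout bound = 2.

deg(f) = 2, deg(g) = 1, so Bézout bound = 2.
Scan x ∈ F_5. For each x, list the y ∈ F_5 with f(x, y) ≡ 0 and those with g(x, y) ≡ 0 (mod 5); the common zeros in that column are the intersection.
  x = 0: f ≡ 0 at y ∈ ∅; g ≡ 0 at y ∈ {3}; common: ∅.
  x = 1: f ≡ 0 at y ∈ {0}; g ≡ 0 at y ∈ {1}; common: ∅.
  x = 2: f ≡ 0 at y ∈ ∅; g ≡ 0 at y ∈ {4}; common: ∅.
  x = 3: f ≡ 0 at y ∈ {0, 1}; g ≡ 0 at y ∈ {2}; common: ∅.
  x = 4: f ≡ 0 at y ∈ {1, 3}; g ≡ 0 at y ∈ {0}; common: ∅.
Collecting: common zeros = ∅, so the count is 0.
Comparison with the Bézout bound: 0 ≤ 2 = deg(f)·deg(g), as expected for curves with no common component (the affine F_5-count falls short of the bound because intersections may lie at infinity, over extension fields, or carry multiplicity).


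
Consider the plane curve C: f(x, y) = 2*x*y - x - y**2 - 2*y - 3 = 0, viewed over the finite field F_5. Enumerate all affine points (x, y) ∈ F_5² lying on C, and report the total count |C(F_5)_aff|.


Affine F_5-points: {(1, 1), (1, 4), (2, 0), (2, 2)}; count = 4.

For each of the 25 pairs (x, y) ∈ F_5², evaluate f(x, y) mod 5. Record the zeros.
  x = 0: [0↦2, 1↦4, 2↦4, 3↦2, 4↦3]  zeros at y ∈ ∅
  x = 1: [0↦1, 1↦0, 2↦2, 3↦2, 4↦0]  zeros at y ∈ {1, 4}
  x = 2: [0↦0, 1↦1, 2↦0, 3↦2, 4↦2]  zeros at y ∈ {0, 2}
  x = 3: [0↦4, 1↦2, 2↦3, 3↦2, 4↦4]  zeros at y ∈ ∅
  x = 4: [0↦3, 1↦3, 2↦1, 3↦2, 4↦1]  zeros at y ∈ ∅
Collecting zeros: affine points = {(1, 1), (1, 4), (2, 0), (2, 2)}.
Total count |C(F_5)_aff| = 4.


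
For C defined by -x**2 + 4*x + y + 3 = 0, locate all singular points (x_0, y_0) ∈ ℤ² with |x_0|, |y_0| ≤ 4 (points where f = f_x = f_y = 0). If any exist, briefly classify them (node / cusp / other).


No singular points in the scanned grid; C is smooth there.

Compute partial derivatives:
  f_x = 4 - 2*x.
  f_y = 1.
f_y = 1 is a nonzero constant, so f_y never vanishes: no point (x, y) can satisfy f = f_x = f_y = 0. In particular no (x, y) ∈ {−4, ..., 4}² is singular; the curve is smooth.


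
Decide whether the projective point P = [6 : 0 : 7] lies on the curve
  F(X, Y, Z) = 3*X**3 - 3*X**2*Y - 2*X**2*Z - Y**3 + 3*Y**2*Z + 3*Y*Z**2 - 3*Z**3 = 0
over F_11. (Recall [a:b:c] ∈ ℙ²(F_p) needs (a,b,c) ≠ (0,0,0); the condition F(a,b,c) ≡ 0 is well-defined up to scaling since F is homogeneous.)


F(6,0,7) ≡ 6 (mod 11); P is NOT on the curve.

Evaluate F(6, 0, 7) term-by-term (mod 11).
  3*X**3 ↦ 3·216·1·1 = 648
  -3*X**2*Y ↦ -3·36·0·1 = 0
  -2*X**2*Z ↦ -2·36·1·7 = -504
  -Y**3 ↦ -1·1·0·1 = 0
  3*Y**2*Z ↦ 3·1·0·7 = 0
  3*Y*Z**2 ↦ 3·1·0·49 = 0
  -3*Z**3 ↦ -3·1·1·343 = -1029
Sum: F(6, 0, 7) = (648) + (0) + (-504) + (0) + (0) + (0) + (-1029) = -885.
Reducing mod 11: -885 ≡ 6 (mod 11).
Since F(a, b, c) ≡ 6 ≠ 0 (mod 11), P does NOT lie on the curve.


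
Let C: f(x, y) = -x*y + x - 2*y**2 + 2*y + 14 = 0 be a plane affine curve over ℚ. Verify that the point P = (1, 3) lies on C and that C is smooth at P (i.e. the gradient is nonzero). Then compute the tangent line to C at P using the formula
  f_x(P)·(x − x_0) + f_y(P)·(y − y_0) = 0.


Tangent line at P: -2*x - 11*y + 35 = 0.

Step 1: f(1, 3) = 0, so P lies on C.
Step 2: partial derivatives
  f_x(x, y) = 1 - y, f_y(x, y) = -x - 4*y + 2.
  f_x(P) = -2, f_y(P) = -11 (gradient nonzero, so P is smooth).
Step 3: tangent line at P: -2·(x − 1) + -11·(y − 3) = 0.
Expanding: -2*x - 11*y + 35 = 0.


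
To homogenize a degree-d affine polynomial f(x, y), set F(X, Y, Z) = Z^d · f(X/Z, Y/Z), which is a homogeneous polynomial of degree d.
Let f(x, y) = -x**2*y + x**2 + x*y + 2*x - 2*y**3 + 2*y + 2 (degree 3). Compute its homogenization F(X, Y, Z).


F(X, Y, Z) = -X**2*Y + X**2*Z + X*Y*Z + 2*X*Z**2 - 2*Y**3 + 2*Y*Z**2 + 2*Z**3

deg(f) = 3.
Substitute x = X/Z, y = Y/Z into f, then multiply by Z^3.
  monomial -1·x^2·y^1 ↦ -1·X^2·Y^1·Z^0.
  monomial 1·x^2·y^0 ↦ 1·X^2·Y^0·Z^1.
  monomial 1·x^1·y^1 ↦ 1·X^1·Y^1·Z^1.
  monomial 2·x^1·y^0 ↦ 2·X^1·Y^0·Z^2.
  monomial -2·x^0·y^3 ↦ -2·X^0·Y^3·Z^0.
  monomial 2·x^0·y^1 ↦ 2·X^0·Y^1·Z^2.
  monomial 2·x^0·y^0 ↦ 2·X^0·Y^0·Z^3.
Collecting: F(X, Y, Z) = -X**2*Y + X**2*Z + X*Y*Z + 2*X*Z**2 - 2*Y**3 + 2*Y*Z**2 + 2*Z**3.


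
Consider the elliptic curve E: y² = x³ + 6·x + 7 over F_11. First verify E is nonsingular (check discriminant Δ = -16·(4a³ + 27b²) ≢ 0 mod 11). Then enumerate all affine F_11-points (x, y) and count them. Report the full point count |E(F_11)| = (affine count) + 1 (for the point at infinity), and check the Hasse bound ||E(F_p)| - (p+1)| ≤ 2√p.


Affine points = {(1, 5), (1, 6), (2, 4), (2, 7), (9, 3), (9, 8), (10, 0)}; affine count = 7; |E(F_11)| = 8.

Discriminant check: Δ ∝ 4a³ + 27b² = 4·6³ + 27·7² = 4·216 + 27·49 ≡ 9 (mod 11). Nonzero ⇒ E is nonsingular.
For each x ∈ F_11, compute rhs = x³ + 6·x + 7 mod 11, then count y ∈ F_11 with y² ≡ rhs.
  x = 0: rhs = 7, matching y values: none (0 points).
  x = 1: rhs = 3, matching y values: 5, 6 (2 points).
  x = 2: rhs = 5, matching y values: 4, 7 (2 points).
  x = 3: rhs = 8, matching y values: none (0 points).
  x = 4: rhs = 7, matching y values: none (0 points).
  x = 5: rhs = 8, matching y values: none (0 points).
  x = 6: rhs = 6, matching y values: none (0 points).
  x = 7: rhs = 7, matching y values: none (0 points).
  x = 8: rhs = 6, matching y values: none (0 points).
  x = 9: rhs = 9, matching y values: 3, 8 (2 points).
  x = 10: rhs = 0, matching y values: 0 (1 points).
Total affine count: 7.
Full point count |E(F_11)| = 7 + 1 = 8.
Hasse bound: |8 − (11+1)| = |-4| = 4 ≤ 2√11 ≈ 6.6332 ✓.


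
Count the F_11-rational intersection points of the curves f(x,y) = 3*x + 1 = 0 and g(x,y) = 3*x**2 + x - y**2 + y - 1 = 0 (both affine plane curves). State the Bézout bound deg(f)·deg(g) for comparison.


Common zeros: ∅; count = 0; Bézout bound = 2.

deg(f) = 1, deg(g) = 2, so Bézout bound = 2.
Scan x ∈ F_11. For each x, list the y ∈ F_11 with f(x, y) ≡ 0 and those with g(x, y) ≡ 0 (mod 11); the common zeros in that column are the intersection.
  x = 0: f ≡ 0 at y ∈ ∅; g ≡ 0 at y ∈ ∅; common: ∅.
  x = 1: f ≡ 0 at y ∈ ∅; g ≡ 0 at y ∈ ∅; common: ∅.
  x = 2: f ≡ 0 at y ∈ ∅; g ≡ 0 at y ∈ {2, 10}; common: ∅.
  x = 3: f ≡ 0 at y ∈ ∅; g ≡ 0 at y ∈ ∅; common: ∅.
  x = 4: f ≡ 0 at y ∈ ∅; g ≡ 0 at y ∈ ∅; common: ∅.
  x = 5: f ≡ 0 at y ∈ ∅; g ≡ 0 at y ∈ {2, 10}; common: ∅.
  x = 6: f ≡ 0 at y ∈ ∅; g ≡ 0 at y ∈ ∅; common: ∅.
  x = 7: f ≡ 0 at y ∈ {0, 1, 2, 3, 4, 5, 6, 7, 8, 9, 10}; g ≡ 0 at y ∈ ∅; common: ∅.
  x = 8: f ≡ 0 at y ∈ ∅; g ≡ 0 at y ∈ {4, 8}; common: ∅.
  x = 9: f ≡ 0 at y ∈ ∅; g ≡ 0 at y ∈ {5, 7}; common: ∅.
  x = 10: f ≡ 0 at y ∈ ∅; g ≡ 0 at y ∈ {4, 8}; common: ∅.
Collecting: common zeros = ∅, so the count is 0.
Comparison with the Bézout bound: 0 ≤ 2 = deg(f)·deg(g), as expected for curves with no common component (the affine F_11-count falls short of the bound because intersections may lie at infinity, over extension fields, or carry multiplicity).


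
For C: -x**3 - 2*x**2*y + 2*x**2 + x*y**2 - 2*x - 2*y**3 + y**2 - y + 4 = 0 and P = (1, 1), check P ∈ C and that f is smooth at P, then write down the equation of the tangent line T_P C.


Tangent line at P: -4*x - 5*y + 9 = 0.

Step 1: f(1, 1) = 0, so P lies on C.
Step 2: partial derivatives
  f_x(x, y) = -3*x**2 - 4*x*y + 4*x + y**2 - 2, f_y(x, y) = -2*x**2 + 2*x*y - 6*y**2 + 2*y - 1.
  f_x(P) = -4, f_y(P) = -5 (gradient nonzero, so P is smooth).
Step 3: tangent line at P: -4·(x − 1) + -5·(y − 1) = 0.
Expanding: -4*x - 5*y + 9 = 0.


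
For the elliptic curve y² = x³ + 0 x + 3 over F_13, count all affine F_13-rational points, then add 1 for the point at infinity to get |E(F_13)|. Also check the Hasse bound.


Affine points = {(0, 4), (0, 9), (1, 2), (1, 11), (3, 2), (3, 11), (9, 2), (9, 11)}; affine count = 8; |E(F_13)| = 9.

Discriminant check: Δ ∝ 4a³ + 27b² = 4·0³ + 27·3² = 4·0 + 27·9 ≡ 9 (mod 13). Nonzero ⇒ E is nonsingular.
For each x ∈ F_13, compute rhs = x³ + 0·x + 3 mod 13, then count y ∈ F_13 with y² ≡ rhs.
  x = 0: rhs = 3, matching y values: 4, 9 (2 points).
  x = 1: rhs = 4, matching y values: 2, 11 (2 points).
  x = 2: rhs = 11, matching y values: none (0 points).
  x = 3: rhs = 4, matching y values: 2, 11 (2 points).
  x = 4: rhs = 2, matching y values: none (0 points).
  x = 5: rhs = 11, matching y values: none (0 points).
  x = 6: rhs = 11, matching y values: none (0 points).
  x = 7: rhs = 8, matching y values: none (0 points).
  x = 8: rhs = 8, matching y values: none (0 points).
  x = 9: rhs = 4, matching y values: 2, 11 (2 points).
  x = 10: rhs = 2, matching y values: none (0 points).
  x = 11: rhs = 8, matching y values: none (0 points).
  x = 12: rhs = 2, matching y values: none (0 points).
Total affine count: 8.
Full point count |E(F_13)| = 8 + 1 = 9.
Hasse bound: |9 − (13+1)| = |-5| = 5 ≤ 2√13 ≈ 7.2111 ✓.


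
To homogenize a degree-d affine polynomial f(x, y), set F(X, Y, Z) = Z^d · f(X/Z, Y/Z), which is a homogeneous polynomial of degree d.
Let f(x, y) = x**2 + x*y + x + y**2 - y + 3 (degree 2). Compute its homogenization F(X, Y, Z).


F(X, Y, Z) = X**2 + X*Y + X*Z + Y**2 - Y*Z + 3*Z**2

deg(f) = 2.
Substitute x = X/Z, y = Y/Z into f, then multiply by Z^2.
  monomial 1·x^2·y^0 ↦ 1·X^2·Y^0·Z^0.
  monomial 1·x^1·y^1 ↦ 1·X^1·Y^1·Z^0.
  monomial 1·x^1·y^0 ↦ 1·X^1·Y^0·Z^1.
  monomial 1·x^0·y^2 ↦ 1·X^0·Y^2·Z^0.
  monomial -1·x^0·y^1 ↦ -1·X^0·Y^1·Z^1.
  monomial 3·x^0·y^0 ↦ 3·X^0·Y^0·Z^2.
Collecting: F(X, Y, Z) = X**2 + X*Y + X*Z + Y**2 - Y*Z + 3*Z**2.


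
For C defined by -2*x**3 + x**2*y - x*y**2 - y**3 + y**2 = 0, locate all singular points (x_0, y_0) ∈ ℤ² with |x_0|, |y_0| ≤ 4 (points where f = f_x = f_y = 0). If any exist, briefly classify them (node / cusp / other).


Singular points: {(0, 0)}; classification: cusp.

Compute partial derivatives:
  f_x = -6*x**2 + 2*x*y - y**2.
  f_y = x**2 - 2*x*y - 3*y**2 + 2*y.
Scan x_0 ∈ {−4, ..., 4}. For each x_0, f_y(x_0, y) is a polynomial in y; find its integer roots y ∈ {−4, ..., 4}, then test f_x and f at those candidates.
  x = -4: f_y(-4, y) = -3*y**2 + 10*y + 16; no integer root y with |y| ≤ 4.
  x = -3: f_y(-3, y) = -3*y**2 + 8*y + 9; no integer root y with |y| ≤ 4.
  x = -2: f_y(-2, y) = -3*y**2 + 6*y + 4; no integer root y with |y| ≤ 4.
  x = -1: f_y(-1, y) = -3*y**2 + 4*y + 1; no integer root y with |y| ≤ 4.
  x = 0: f_y(0, y) = -3*y**2 + 2*y; vanishes at y ∈ {0}. (0, 0): f_x = 0, f = 0 — SINGULAR.
  x = 1: f_y(1, y) = 1 - 3*y**2; no integer root y with |y| ≤ 4.
  x = 2: f_y(2, y) = -3*y**2 - 2*y + 4; no integer root y with |y| ≤ 4.
  x = 3: f_y(3, y) = -3*y**2 - 4*y + 9; no integer root y with |y| ≤ 4.
  x = 4: f_y(4, y) = -3*y**2 - 6*y + 16; no integer root y with |y| ≤ 4.
Only singular point on the grid: (0, 0).
Classify: substitute x = 0 + u, y = 0 + v and expand: f = -2*u**3 + u**2*v - u*v**2 - v**3 + v**2.
No constant or linear terms (consistent with a singular point). Quadratic part: v**2. Cubic part: -2*u**3 + u**2*v - u*v**2 - v**3.
The quadratic part v**2 is a perfect square, so there is a single (double) tangent line v = 0, i.e. y = 0. Restricting the cubic part to that line (v = 0) leaves -2*u**3 ≠ 0, so f is not divisible by v and the branch is v² ≈ 2*u**3 to lowest order — this is a cusp.
Classification: cusp.


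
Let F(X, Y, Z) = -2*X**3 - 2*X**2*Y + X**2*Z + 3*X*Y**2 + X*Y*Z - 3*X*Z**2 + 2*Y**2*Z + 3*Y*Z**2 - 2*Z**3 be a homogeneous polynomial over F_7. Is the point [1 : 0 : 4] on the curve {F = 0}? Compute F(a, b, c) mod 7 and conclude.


F(1,0,4) ≡ 1 (mod 7); P is NOT on the curve.

Evaluate F(1, 0, 4) term-by-term (mod 7).
  -2*X**3 ↦ -2·1·1·1 = -2
  -2*X**2*Y ↦ -2·1·0·1 = 0
  X**2*Z ↦ 1·1·1·4 = 4
  3*X*Y**2 ↦ 3·1·0·1 = 0
  X*Y*Z ↦ 1·1·0·4 = 0
  -3*X*Z**2 ↦ -3·1·1·16 = -48
  2*Y**2*Z ↦ 2·1·0·4 = 0
  3*Y*Z**2 ↦ 3·1·0·16 = 0
  -2*Z**3 ↦ -2·1·1·64 = -128
Sum: F(1, 0, 4) = (-2) + (0) + (4) + (0) + (0) + (-48) + (0) + (0) + (-128) = -174.
Reducing mod 7: -174 ≡ 1 (mod 7).
Since F(a, b, c) ≡ 1 ≠ 0 (mod 7), P does NOT lie on the curve.


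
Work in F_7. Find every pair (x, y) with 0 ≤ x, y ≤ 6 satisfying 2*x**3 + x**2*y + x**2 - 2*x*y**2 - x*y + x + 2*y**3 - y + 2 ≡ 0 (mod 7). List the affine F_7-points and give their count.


Affine F_7-points: {(0, 4), (1, 4), (3, 2), (6, 0)}; count = 4.

For each of the 49 pairs (x, y) ∈ F_7², evaluate f(x, y) mod 7. Record the zeros.
  x = 0: [0↦2, 1↦3, 2↦2, 3↦4, 4↦0, 5↦2, 6↦1]  zeros at y ∈ {4}
  x = 1: [0↦6, 1↦5, 2↦5, 3↦4, 4↦0, 5↦5, 6↦3]  zeros at y ∈ {4}
  x = 2: [0↦3, 1↦2, 2↦5, 3↦3, 4↦1, 5↦4, 6↦3]  zeros at y ∈ ∅
  x = 3: [0↦5, 1↦6, 2↦0, 3↦6, 4↦1, 5↦4, 6↦6]  zeros at y ∈ {2}
  x = 4: [0↦3, 1↦1, 2↦2, 3↦4, 4↦5, 5↦3, 6↦3]  zeros at y ∈ ∅
  x = 5: [0↦2, 1↦6, 2↦2, 3↦2, 4↦4, 5↦6, 6↦6]  zeros at y ∈ ∅
  x = 6: [0↦0, 1↦5, 2↦5, 3↦5, 4↦3, 5↦4, 6↦6]  zeros at y ∈ {0}
Collecting zeros: affine points = {(0, 4), (1, 4), (3, 2), (6, 0)}.
Total count |C(F_7)_aff| = 4.


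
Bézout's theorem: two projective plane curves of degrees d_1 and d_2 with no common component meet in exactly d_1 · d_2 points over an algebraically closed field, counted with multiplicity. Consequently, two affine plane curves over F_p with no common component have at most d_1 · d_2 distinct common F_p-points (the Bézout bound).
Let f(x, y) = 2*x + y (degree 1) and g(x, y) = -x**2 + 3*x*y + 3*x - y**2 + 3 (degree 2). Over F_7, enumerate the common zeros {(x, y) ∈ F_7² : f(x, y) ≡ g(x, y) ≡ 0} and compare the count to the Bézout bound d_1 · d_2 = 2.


Common zeros: {(2, 3), (4, 6)}; count = 2; Bézout bound = 2.

deg(f) = 1, deg(g) = 2, so Bézout bound = 2.
Scan x ∈ F_7. For each x, list the y ∈ F_7 with f(x, y) ≡ 0 and those with g(x, y) ≡ 0 (mod 7); the common zeros in that column are the intersection.
  x = 0: f ≡ 0 at y ∈ {0}; g ≡ 0 at y ∈ ∅; common: ∅.
  x = 1: f ≡ 0 at y ∈ {5}; g ≡ 0 at y ∈ {1, 2}; common: ∅.
  x = 2: f ≡ 0 at y ∈ {3}; g ≡ 0 at y ∈ {3}; common: {3}.
  x = 3: f ≡ 0 at y ∈ {1}; g ≡ 0 at y ∈ {3, 6}; common: ∅.
  x = 4: f ≡ 0 at y ∈ {6}; g ≡ 0 at y ∈ {6}; common: {6}.
  x = 5: f ≡ 0 at y ∈ {4}; g ≡ 0 at y ∈ {0, 1}; common: ∅.
  x = 6: f ≡ 0 at y ∈ {2}; g ≡ 0 at y ∈ ∅; common: ∅.
Collecting: common zeros = {(2, 3), (4, 6)}, so the count is 2.
Comparison with the Bézout bound: 2 ≤ 2 = deg(f)·deg(g), as expected for curves with no common component (the bound is attained).


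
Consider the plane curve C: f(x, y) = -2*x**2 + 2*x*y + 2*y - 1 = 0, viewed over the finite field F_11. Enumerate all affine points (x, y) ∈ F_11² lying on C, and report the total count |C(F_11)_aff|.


Affine F_11-points: {(0, 6), (1, 9), (2, 7), (3, 1), (4, 0), (5, 7), (6, 6), (7, 0), (8, 9), (9, 1)}; count = 10.

For each of the 121 pairs (x, y) ∈ F_11², evaluate f(x, y) mod 11. Record the zeros.
  x = 0: [0↦10, 1↦1, 2↦3, 3↦5, 4↦7, 5↦9, 6↦0, 7↦2, 8↦4, 9↦6, 10↦8]  zeros at y ∈ {6}
  x = 1: [0↦8, 1↦1, 2↦5, 3↦9, 4↦2, 5↦6, 6↦10, 7↦3, 8↦7, 9↦0, 10↦4]  zeros at y ∈ {9}
  x = 2: [0↦2, 1↦8, 2↦3, 3↦9, 4↦4, 5↦10, 6↦5, 7↦0, 8↦6, 9↦1, 10↦7]  zeros at y ∈ {7}
  x = 3: [0↦3, 1↦0, 2↦8, 3↦5, 4↦2, 5↦10, 6↦7, 7↦4, 8↦1, 9↦9, 10↦6]  zeros at y ∈ {1}
  x = 4: [0↦0, 1↦10, 2↦9, 3↦8, 4↦7, 5↦6, 6↦5, 7↦4, 8↦3, 9↦2, 10↦1]  zeros at y ∈ {0}
  x = 5: [0↦4, 1↦5, 2↦6, 3↦7, 4↦8, 5↦9, 6↦10, 7↦0, 8↦1, 9↦2, 10↦3]  zeros at y ∈ {7}
  x = 6: [0↦4, 1↦7, 2↦10, 3↦2, 4↦5, 5↦8, 6↦0, 7↦3, 8↦6, 9↦9, 10↦1]  zeros at y ∈ {6}
  x = 7: [0↦0, 1↦5, 2↦10, 3↦4, 4↦9, 5↦3, 6↦8, 7↦2, 8↦7, 9↦1, 10↦6]  zeros at y ∈ {0}
  x = 8: [0↦3, 1↦10, 2↦6, 3↦2, 4↦9, 5↦5, 6↦1, 7↦8, 8↦4, 9↦0, 10↦7]  zeros at y ∈ {9}
  x = 9: [0↦2, 1↦0, 2↦9, 3↦7, 4↦5, 5↦3, 6↦1, 7↦10, 8↦8, 9↦6, 10↦4]  zeros at y ∈ {1}
  x = 10: [0↦8, 1↦8, 2↦8, 3↦8, 4↦8, 5↦8, 6↦8, 7↦8, 8↦8, 9↦8, 10↦8]  zeros at y ∈ ∅
Collecting zeros: affine points = {(0, 6), (1, 9), (2, 7), (3, 1), (4, 0), (5, 7), (6, 6), (7, 0), (8, 9), (9, 1)}.
Total count |C(F_11)_aff| = 10.


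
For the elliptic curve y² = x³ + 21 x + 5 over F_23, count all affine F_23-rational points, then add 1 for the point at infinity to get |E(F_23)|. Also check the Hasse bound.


Affine points = {(1, 2), (1, 21), (2, 3), (2, 20), (3, 7), (3, 16), (6, 5), (6, 18), (7, 9), (7, 14), (8, 8), (8, 15), (9, 7), (9, 16), (11, 7), (11, 16), (17, 10), (17, 13), (19, 8), (19, 15), (21, 1), (21, 22), (22, 11), (22, 12)}; affine count = 24; |E(F_23)| = 25.

Discriminant check: Δ ∝ 4a³ + 27b² = 4·21³ + 27·5² = 4·9261 + 27·25 ≡ 22 (mod 23). Nonzero ⇒ E is nonsingular.
For each x ∈ F_23, compute rhs = x³ + 21·x + 5 mod 23, then count y ∈ F_23 with y² ≡ rhs.
  x = 0: rhs = 5, matching y values: none (0 points).
  x = 1: rhs = 4, matching y values: 2, 21 (2 points).
  x = 2: rhs = 9, matching y values: 3, 20 (2 points).
  x = 3: rhs = 3, matching y values: 7, 16 (2 points).
  x = 4: rhs = 15, matching y values: none (0 points).
  x = 5: rhs = 5, matching y values: none (0 points).
  x = 6: rhs = 2, matching y values: 5, 18 (2 points).
  x = 7: rhs = 12, matching y values: 9, 14 (2 points).
  x = 8: rhs = 18, matching y values: 8, 15 (2 points).
  x = 9: rhs = 3, matching y values: 7, 16 (2 points).
  x = 10: rhs = 19, matching y values: none (0 points).
  x = 11: rhs = 3, matching y values: 7, 16 (2 points).
  x = 12: rhs = 7, matching y values: none (0 points).
  x = 13: rhs = 14, matching y values: none (0 points).
  x = 14: rhs = 7, matching y values: none (0 points).
  x = 15: rhs = 15, matching y values: none (0 points).
  x = 16: rhs = 21, matching y values: none (0 points).
  x = 17: rhs = 8, matching y values: 10, 13 (2 points).
  x = 18: rhs = 5, matching y values: none (0 points).
  x = 19: rhs = 18, matching y values: 8, 15 (2 points).
  x = 20: rhs = 7, matching y values: none (0 points).
  x = 21: rhs = 1, matching y values: 1, 22 (2 points).
  x = 22: rhs = 6, matching y values: 11, 12 (2 points).
Total affine count: 24.
Full point count |E(F_23)| = 24 + 1 = 25.
Hasse bound: |25 − (23+1)| = |1| = 1 ≤ 2√23 ≈ 9.5917 ✓.


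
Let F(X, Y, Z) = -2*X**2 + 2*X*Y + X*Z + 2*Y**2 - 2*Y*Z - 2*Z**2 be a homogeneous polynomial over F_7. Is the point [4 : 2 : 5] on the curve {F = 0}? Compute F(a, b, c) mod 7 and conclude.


F(4,2,5) ≡ 5 (mod 7); P is NOT on the curve.

Evaluate F(4, 2, 5) term-by-term (mod 7).
  -2*X**2 ↦ -2·16·1·1 = -32
  2*X*Y ↦ 2·4·2·1 = 16
  X*Z ↦ 1·4·1·5 = 20
  2*Y**2 ↦ 2·1·4·1 = 8
  -2*Y*Z ↦ -2·1·2·5 = -20
  -2*Z**2 ↦ -2·1·1·25 = -50
Sum: F(4, 2, 5) = (-32) + (16) + (20) + (8) + (-20) + (-50) = -58.
Reducing mod 7: -58 ≡ 5 (mod 7).
Since F(a, b, c) ≡ 5 ≠ 0 (mod 7), P does NOT lie on the curve.


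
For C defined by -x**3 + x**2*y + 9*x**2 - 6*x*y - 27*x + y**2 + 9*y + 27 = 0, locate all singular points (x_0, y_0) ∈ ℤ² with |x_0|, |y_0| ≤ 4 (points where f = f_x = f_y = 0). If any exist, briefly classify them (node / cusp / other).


Singular points: {(3, 0)}; classification: cusp.

Compute partial derivatives:
  f_x = -3*x**2 + 2*x*y + 18*x - 6*y - 27.
  f_y = x**2 - 6*x + 2*y + 9.
Scan x_0 ∈ {−4, ..., 4}. For each x_0, f_y(x_0, y) is a polynomial in y; find its integer roots y ∈ {−4, ..., 4}, then test f_x and f at those candidates.
  x = -4: f_y(-4, y) = 2*y + 49; no integer root y with |y| ≤ 4.
  x = -3: f_y(-3, y) = 2*y + 36; no integer root y with |y| ≤ 4.
  x = -2: f_y(-2, y) = 2*y + 25; no integer root y with |y| ≤ 4.
  x = -1: f_y(-1, y) = 2*y + 16; no integer root y with |y| ≤ 4.
  x = 0: f_y(0, y) = 2*y + 9; no integer root y with |y| ≤ 4.
  x = 1: f_y(1, y) = 2*y + 4; vanishes at y ∈ {-2}. (1, -2): f_x = -4 ≠ 0.
  x = 2: f_y(2, y) = 2*y + 1; no integer root y with |y| ≤ 4.
  x = 3: f_y(3, y) = 2*y; vanishes at y ∈ {0}. (3, 0): f_x = 0, f = 0 — SINGULAR.
  x = 4: f_y(4, y) = 2*y + 1; no integer root y with |y| ≤ 4.
Only singular point on the grid: (3, 0).
Classify: substitute x = 3 + u, y = 0 + v and expand: f = -u**3 + u**2*v + v**2.
No constant or linear terms (consistent with a singular point). Quadratic part: v**2. Cubic part: -u**3 + u**2*v.
The quadratic part v**2 is a perfect square, so there is a single (double) tangent line v = 0, i.e. y = 0. Restricting the cubic part to that line (v = 0) leaves -u**3 ≠ 0, so f is not divisible by v and the branch is v² ≈ u**3 to lowest order — this is a cusp.
Classification: cusp.


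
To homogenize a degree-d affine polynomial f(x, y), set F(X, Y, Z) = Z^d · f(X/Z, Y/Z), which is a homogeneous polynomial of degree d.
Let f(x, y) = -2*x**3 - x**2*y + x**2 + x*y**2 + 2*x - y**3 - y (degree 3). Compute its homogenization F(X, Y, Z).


F(X, Y, Z) = -2*X**3 - X**2*Y + X**2*Z + X*Y**2 + 2*X*Z**2 - Y**3 - Y*Z**2

deg(f) = 3.
Substitute x = X/Z, y = Y/Z into f, then multiply by Z^3.
  monomial -2·x^3·y^0 ↦ -2·X^3·Y^0·Z^0.
  monomial -1·x^2·y^1 ↦ -1·X^2·Y^1·Z^0.
  monomial 1·x^2·y^0 ↦ 1·X^2·Y^0·Z^1.
  monomial 1·x^1·y^2 ↦ 1·X^1·Y^2·Z^0.
  monomial 2·x^1·y^0 ↦ 2·X^1·Y^0·Z^2.
  monomial -1·x^0·y^3 ↦ -1·X^0·Y^3·Z^0.
  monomial -1·x^0·y^1 ↦ -1·X^0·Y^1·Z^2.
Collecting: F(X, Y, Z) = -2*X**3 - X**2*Y + X**2*Z + X*Y**2 + 2*X*Z**2 - Y**3 - Y*Z**2.


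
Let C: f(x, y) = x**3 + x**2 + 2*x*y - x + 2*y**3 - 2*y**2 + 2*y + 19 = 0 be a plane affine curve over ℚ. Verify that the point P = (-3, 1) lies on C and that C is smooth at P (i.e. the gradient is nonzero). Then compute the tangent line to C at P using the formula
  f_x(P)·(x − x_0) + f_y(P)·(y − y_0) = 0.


Tangent line at P: 22*x - 2*y + 68 = 0.

Step 1: f(-3, 1) = 0, so P lies on C.
Step 2: partial derivatives
  f_x(x, y) = 3*x**2 + 2*x + 2*y - 1, f_y(x, y) = 2*x + 6*y**2 - 4*y + 2.
  f_x(P) = 22, f_y(P) = -2 (gradient nonzero, so P is smooth).
Step 3: tangent line at P: 22·(x − -3) + -2·(y − 1) = 0.
Expanding: 22*x - 2*y + 68 = 0.


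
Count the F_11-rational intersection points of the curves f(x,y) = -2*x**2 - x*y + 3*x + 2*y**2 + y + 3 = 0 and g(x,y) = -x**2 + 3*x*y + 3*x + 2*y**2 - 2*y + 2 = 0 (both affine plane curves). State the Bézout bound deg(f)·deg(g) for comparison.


Common zeros: ∅; count = 0; Bézout bound = 4.

deg(f) = 2, deg(g) = 2, so Bézout bound = 4.
Scan x ∈ F_11. For each x, list the y ∈ F_11 with f(x, y) ≡ 0 and those with g(x, y) ≡ 0 (mod 11); the common zeros in that column are the intersection.
  x = 0: f ≡ 0 at y ∈ ∅; g ≡ 0 at y ∈ ∅; common: ∅.
  x = 1: f ≡ 0 at y ∈ {3, 8}; g ≡ 0 at y ∈ ∅; common: ∅.
  x = 2: f ≡ 0 at y ∈ {8, 9}; g ≡ 0 at y ∈ ∅; common: ∅.
  x = 3: f ≡ 0 at y ∈ ∅; g ≡ 0 at y ∈ {1}; common: ∅.
  x = 4: f ≡ 0 at y ∈ ∅; g ≡ 0 at y ∈ ∅; common: ∅.
  x = 5: f ≡ 0 at y ∈ ∅; g ≡ 0 at y ∈ ∅; common: ∅.
  x = 6: f ≡ 0 at y ∈ {9, 10}; g ≡ 0 at y ∈ ∅; common: ∅.
  x = 7: f ≡ 0 at y ∈ {4, 10}; g ≡ 0 at y ∈ ∅; common: ∅.
  x = 8: f ≡ 0 at y ∈ ∅; g ≡ 0 at y ∈ ∅; common: ∅.
  x = 9: f ≡ 0 at y ∈ {0, 4}; g ≡ 0 at y ∈ ∅; common: ∅.
  x = 10: f ≡ 0 at y ∈ {3, 7}; g ≡ 0 at y ∈ ∅; common: ∅.
Collecting: common zeros = ∅, so the count is 0.
Comparison with the Bézout bound: 0 ≤ 4 = deg(f)·deg(g), as expected for curves with no common component (the affine F_11-count falls short of the bound because intersections may lie at infinity, over extension fields, or carry multiplicity).


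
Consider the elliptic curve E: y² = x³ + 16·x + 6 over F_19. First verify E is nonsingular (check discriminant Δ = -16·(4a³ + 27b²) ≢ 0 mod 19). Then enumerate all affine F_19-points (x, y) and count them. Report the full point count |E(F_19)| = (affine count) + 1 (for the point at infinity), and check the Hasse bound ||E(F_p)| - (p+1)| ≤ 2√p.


Affine points = {(0, 5), (0, 14), (1, 2), (1, 17), (3, 9), (3, 10), (4, 1), (4, 18), (7, 9), (7, 10), (8, 0), (9, 9), (9, 10), (10, 8), (10, 11), (12, 8), (12, 11), (13, 6), (13, 13), (15, 7), (15, 12), (16, 8), (16, 11), (17, 2), (17, 17)}; affine count = 25; |E(F_19)| = 26.

Discriminant check: Δ ∝ 4a³ + 27b² = 4·16³ + 27·6² = 4·4096 + 27·36 ≡ 9 (mod 19). Nonzero ⇒ E is nonsingular.
For each x ∈ F_19, compute rhs = x³ + 16·x + 6 mod 19, then count y ∈ F_19 with y² ≡ rhs.
  x = 0: rhs = 6, matching y values: 5, 14 (2 points).
  x = 1: rhs = 4, matching y values: 2, 17 (2 points).
  x = 2: rhs = 8, matching y values: none (0 points).
  x = 3: rhs = 5, matching y values: 9, 10 (2 points).
  x = 4: rhs = 1, matching y values: 1, 18 (2 points).
  x = 5: rhs = 2, matching y values: none (0 points).
  x = 6: rhs = 14, matching y values: none (0 points).
  x = 7: rhs = 5, matching y values: 9, 10 (2 points).
  x = 8: rhs = 0, matching y values: 0 (1 points).
  x = 9: rhs = 5, matching y values: 9, 10 (2 points).
  x = 10: rhs = 7, matching y values: 8, 11 (2 points).
  x = 11: rhs = 12, matching y values: none (0 points).
  x = 12: rhs = 7, matching y values: 8, 11 (2 points).
  x = 13: rhs = 17, matching y values: 6, 13 (2 points).
  x = 14: rhs = 10, matching y values: none (0 points).
  x = 15: rhs = 11, matching y values: 7, 12 (2 points).
  x = 16: rhs = 7, matching y values: 8, 11 (2 points).
  x = 17: rhs = 4, matching y values: 2, 17 (2 points).
  x = 18: rhs = 8, matching y values: none (0 points).
Total affine count: 25.
Full point count |E(F_19)| = 25 + 1 = 26.
Hasse bound: |26 − (19+1)| = |6| = 6 ≤ 2√19 ≈ 8.7178 ✓.


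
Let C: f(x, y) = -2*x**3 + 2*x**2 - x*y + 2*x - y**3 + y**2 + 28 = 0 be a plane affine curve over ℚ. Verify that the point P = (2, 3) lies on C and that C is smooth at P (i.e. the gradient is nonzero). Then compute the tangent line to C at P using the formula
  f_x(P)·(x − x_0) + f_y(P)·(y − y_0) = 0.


Tangent line at P: -17*x - 23*y + 103 = 0.

Step 1: f(2, 3) = 0, so P lies on C.
Step 2: partial derivatives
  f_x(x, y) = -6*x**2 + 4*x - y + 2, f_y(x, y) = -x - 3*y**2 + 2*y.
  f_x(P) = -17, f_y(P) = -23 (gradient nonzero, so P is smooth).
Step 3: tangent line at P: -17·(x − 2) + -23·(y − 3) = 0.
Expanding: -17*x - 23*y + 103 = 0.


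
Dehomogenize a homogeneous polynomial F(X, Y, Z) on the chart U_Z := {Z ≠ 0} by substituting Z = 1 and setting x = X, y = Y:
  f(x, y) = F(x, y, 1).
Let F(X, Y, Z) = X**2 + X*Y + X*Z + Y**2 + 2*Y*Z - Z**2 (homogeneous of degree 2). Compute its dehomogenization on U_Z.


f(x, y) = x**2 + x*y + x + y**2 + 2*y - 1

On U_Z we set Z = 1. Each monomial c·X^i·Y^j·Z^k in F becomes c·x^i·y^j·1^k = c·x^i·y^j.
Substituting Z = 1: F(X, Y, 1) = x**2 + x*y + x + y**2 + 2*y - 1.
Note: deg(f) ≤ deg(F) = 2; strict inequality happens when F is divisible by Z (lost terms).


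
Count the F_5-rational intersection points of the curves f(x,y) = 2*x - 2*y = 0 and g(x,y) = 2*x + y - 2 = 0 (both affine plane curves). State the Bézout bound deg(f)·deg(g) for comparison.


Common zeros: {(4, 4)}; count = 1; Bézout bound = 1.

deg(f) = 1, deg(g) = 1, so Bézout bound = 1.
Scan x ∈ F_5. For each x, list the y ∈ F_5 with f(x, y) ≡ 0 and those with g(x, y) ≡ 0 (mod 5); the common zeros in that column are the intersection.
  x = 0: f ≡ 0 at y ∈ {0}; g ≡ 0 at y ∈ {2}; common: ∅.
  x = 1: f ≡ 0 at y ∈ {1}; g ≡ 0 at y ∈ {0}; common: ∅.
  x = 2: f ≡ 0 at y ∈ {2}; g ≡ 0 at y ∈ {3}; common: ∅.
  x = 3: f ≡ 0 at y ∈ {3}; g ≡ 0 at y ∈ {1}; common: ∅.
  x = 4: f ≡ 0 at y ∈ {4}; g ≡ 0 at y ∈ {4}; common: {4}.
Collecting: common zeros = {(4, 4)}, so the count is 1.
Comparison with the Bézout bound: 1 ≤ 1 = deg(f)·deg(g), as expected for curves with no common component (the bound is attained).


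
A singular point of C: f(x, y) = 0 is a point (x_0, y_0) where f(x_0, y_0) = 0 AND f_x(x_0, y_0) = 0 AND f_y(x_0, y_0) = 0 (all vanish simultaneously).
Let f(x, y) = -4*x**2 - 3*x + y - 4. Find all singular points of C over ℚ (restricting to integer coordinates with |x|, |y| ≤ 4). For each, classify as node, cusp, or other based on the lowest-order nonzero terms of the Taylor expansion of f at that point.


No singular points in the scanned grid; C is smooth there.

Compute partial derivatives:
  f_x = -8*x - 3.
  f_y = 1.
f_y = 1 is a nonzero constant, so f_y never vanishes: no point (x, y) can satisfy f = f_x = f_y = 0. In particular no (x, y) ∈ {−4, ..., 4}² is singular; the curve is smooth.


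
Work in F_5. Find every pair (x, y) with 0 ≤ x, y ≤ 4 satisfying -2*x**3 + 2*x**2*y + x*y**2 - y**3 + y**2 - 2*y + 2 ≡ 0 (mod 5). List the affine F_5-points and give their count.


Affine F_5-points: {(0, 1), (1, 0), (1, 2), (3, 3), (4, 4)}; count = 5.

For each of the 25 pairs (x, y) ∈ F_5², evaluate f(x, y) mod 5. Record the zeros.
  x = 0: [0↦2, 1↦0, 2↦4, 3↦3, 4↦1]  zeros at y ∈ {1}
  x = 1: [0↦0, 1↦1, 2↦0, 3↦1, 4↦3]  zeros at y ∈ {0, 2}
  x = 2: [0↦1, 1↦4, 2↦2, 3↦4, 4↦4]  zeros at y ∈ ∅
  x = 3: [0↦3, 1↦2, 2↦3, 3↦0, 4↦2]  zeros at y ∈ {3}
  x = 4: [0↦4, 1↦3, 2↦1, 3↦2, 4↦0]  zeros at y ∈ {4}
Collecting zeros: affine points = {(0, 1), (1, 0), (1, 2), (3, 3), (4, 4)}.
Total count |C(F_5)_aff| = 5.


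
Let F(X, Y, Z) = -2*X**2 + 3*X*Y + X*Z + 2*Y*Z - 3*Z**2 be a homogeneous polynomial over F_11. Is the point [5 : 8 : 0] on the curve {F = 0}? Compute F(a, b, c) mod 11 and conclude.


F(5,8,0) ≡ 4 (mod 11); P is NOT on the curve.

Evaluate F(5, 8, 0) term-by-term (mod 11).
  -2*X**2 ↦ -2·25·1·1 = -50
  3*X*Y ↦ 3·5·8·1 = 120
  X*Z ↦ 1·5·1·0 = 0
  2*Y*Z ↦ 2·1·8·0 = 0
  -3*Z**2 ↦ -3·1·1·0 = 0
Sum: F(5, 8, 0) = (-50) + (120) + (0) + (0) + (0) = 70.
Reducing mod 11: 70 ≡ 4 (mod 11).
Since F(a, b, c) ≡ 4 ≠ 0 (mod 11), P does NOT lie on the curve.


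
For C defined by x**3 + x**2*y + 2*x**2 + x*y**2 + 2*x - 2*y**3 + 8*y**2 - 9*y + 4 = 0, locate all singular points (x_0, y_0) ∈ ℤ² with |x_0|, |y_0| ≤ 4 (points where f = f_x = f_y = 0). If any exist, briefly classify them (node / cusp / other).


Singular points: {(-1, 1)}; classification: cusp.

Compute partial derivatives:
  f_x = 3*x**2 + 2*x*y + 4*x + y**2 + 2.
  f_y = x**2 + 2*x*y - 6*y**2 + 16*y - 9.
Scan x_0 ∈ {−4, ..., 4}. For each x_0, f_y(x_0, y) is a polynomial in y; find its integer roots y ∈ {−4, ..., 4}, then test f_x and f at those candidates.
  x = -4: f_y(-4, y) = -6*y**2 + 8*y + 7; no integer root y with |y| ≤ 4.
  x = -3: f_y(-3, y) = -6*y**2 + 10*y; vanishes at y ∈ {0}. (-3, 0): f_x = 17 ≠ 0.
  x = -2: f_y(-2, y) = -6*y**2 + 12*y - 5; no integer root y with |y| ≤ 4.
  x = -1: f_y(-1, y) = -6*y**2 + 14*y - 8; vanishes at y ∈ {1}. (-1, 1): f_x = 0, f = 0 — SINGULAR.
  x = 0: f_y(0, y) = -6*y**2 + 16*y - 9; no integer root y with |y| ≤ 4.
  x = 1: f_y(1, y) = -6*y**2 + 18*y - 8; no integer root y with |y| ≤ 4.
  x = 2: f_y(2, y) = -6*y**2 + 20*y - 5; no integer root y with |y| ≤ 4.
  x = 3: f_y(3, y) = -6*y**2 + 22*y; vanishes at y ∈ {0}. (3, 0): f_x = 41 ≠ 0.
  x = 4: f_y(4, y) = -6*y**2 + 24*y + 7; no integer root y with |y| ≤ 4.
Only singular point on the grid: (-1, 1).
Classify: substitute x = -1 + u, y = 1 + v and expand: f = u**3 + u**2*v + u*v**2 - 2*v**3 + v**2.
No constant or linear terms (consistent with a singular point). Quadratic part: v**2. Cubic part: u**3 + u**2*v + u*v**2 - 2*v**3.
The quadratic part v**2 is a perfect square, so there is a single (double) tangent line v = 0, i.e. y = 1. Restricting the cubic part to that line (v = 0) leaves u**3 ≠ 0, so f is not divisible by v and the branch is v² ≈ -u**3 to lowest order — this is a cusp.
Classification: cusp.


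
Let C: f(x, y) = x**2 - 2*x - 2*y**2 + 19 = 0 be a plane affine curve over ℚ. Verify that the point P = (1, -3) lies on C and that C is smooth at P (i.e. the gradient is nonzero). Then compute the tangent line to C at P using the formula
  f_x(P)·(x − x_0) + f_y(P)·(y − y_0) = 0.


Tangent line at P: 12*y + 36 = 0.

Step 1: f(1, -3) = 0, so P lies on C.
Step 2: partial derivatives
  f_x(x, y) = 2*x - 2, f_y(x, y) = -4*y.
  f_x(P) = 0, f_y(P) = 12 (gradient nonzero, so P is smooth).
Step 3: tangent line at P: 0·(x − 1) + 12·(y − -3) = 0.
Expanding: 12*y + 36 = 0.


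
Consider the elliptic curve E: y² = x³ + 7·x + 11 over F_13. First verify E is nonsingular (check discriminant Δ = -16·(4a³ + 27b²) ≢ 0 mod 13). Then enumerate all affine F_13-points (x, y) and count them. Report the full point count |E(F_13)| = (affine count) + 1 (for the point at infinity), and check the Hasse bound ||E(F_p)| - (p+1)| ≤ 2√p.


Affine points = {(4, 5), (4, 8), (6, 3), (6, 10), (7, 0), (9, 6), (9, 7), (12, 4), (12, 9)}; affine count = 9; |E(F_13)| = 10.

Discriminant check: Δ ∝ 4a³ + 27b² = 4·7³ + 27·11² = 4·343 + 27·121 ≡ 11 (mod 13). Nonzero ⇒ E is nonsingular.
For each x ∈ F_13, compute rhs = x³ + 7·x + 11 mod 13, then count y ∈ F_13 with y² ≡ rhs.
  x = 0: rhs = 11, matching y values: none (0 points).
  x = 1: rhs = 6, matching y values: none (0 points).
  x = 2: rhs = 7, matching y values: none (0 points).
  x = 3: rhs = 7, matching y values: none (0 points).
  x = 4: rhs = 12, matching y values: 5, 8 (2 points).
  x = 5: rhs = 2, matching y values: none (0 points).
  x = 6: rhs = 9, matching y values: 3, 10 (2 points).
  x = 7: rhs = 0, matching y values: 0 (1 points).
  x = 8: rhs = 7, matching y values: none (0 points).
  x = 9: rhs = 10, matching y values: 6, 7 (2 points).
  x = 10: rhs = 2, matching y values: none (0 points).
  x = 11: rhs = 2, matching y values: none (0 points).
  x = 12: rhs = 3, matching y values: 4, 9 (2 points).
Total affine count: 9.
Full point count |E(F_13)| = 9 + 1 = 10.
Hasse bound: |10 − (13+1)| = |-4| = 4 ≤ 2√13 ≈ 7.2111 ✓.


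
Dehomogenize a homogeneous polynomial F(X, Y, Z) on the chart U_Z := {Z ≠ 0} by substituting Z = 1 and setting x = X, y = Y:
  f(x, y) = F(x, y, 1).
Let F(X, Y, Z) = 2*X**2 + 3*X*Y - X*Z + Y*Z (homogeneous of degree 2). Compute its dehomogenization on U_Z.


f(x, y) = 2*x**2 + 3*x*y - x + y

On U_Z we set Z = 1. Each monomial c·X^i·Y^j·Z^k in F becomes c·x^i·y^j·1^k = c·x^i·y^j.
Substituting Z = 1: F(X, Y, 1) = 2*x**2 + 3*x*y - x + y.
Note: deg(f) ≤ deg(F) = 2; strict inequality happens when F is divisible by Z (lost terms).


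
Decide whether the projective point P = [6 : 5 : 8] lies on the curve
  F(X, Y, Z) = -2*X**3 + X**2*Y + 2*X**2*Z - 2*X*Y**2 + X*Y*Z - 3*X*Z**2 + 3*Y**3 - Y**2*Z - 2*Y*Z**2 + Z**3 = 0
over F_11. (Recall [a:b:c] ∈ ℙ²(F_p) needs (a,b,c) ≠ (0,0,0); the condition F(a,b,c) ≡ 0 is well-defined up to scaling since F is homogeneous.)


F(6,5,8) ≡ 6 (mod 11); P is NOT on the curve.

Evaluate F(6, 5, 8) term-by-term (mod 11).
  -2*X**3 ↦ -2·216·1·1 = -432
  X**2*Y ↦ 1·36·5·1 = 180
  2*X**2*Z ↦ 2·36·1·8 = 576
  -2*X*Y**2 ↦ -2·6·25·1 = -300
  X*Y*Z ↦ 1·6·5·8 = 240
  -3*X*Z**2 ↦ -3·6·1·64 = -1152
  3*Y**3 ↦ 3·1·125·1 = 375
  -Y**2*Z ↦ -1·1·25·8 = -200
  -2*Y*Z**2 ↦ -2·1·5·64 = -640
  Z**3 ↦ 1·1·1·512 = 512
Sum: F(6, 5, 8) = (-432) + (180) + (576) + (-300) + (240) + (-1152) + (375) + (-200) + (-640) + (512) = -841.
Reducing mod 11: -841 ≡ 6 (mod 11).
Since F(a, b, c) ≡ 6 ≠ 0 (mod 11), P does NOT lie on the curve.
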